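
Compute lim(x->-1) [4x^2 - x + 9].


Since polynomials are continuous, we use direct substitution.
lim(x->-1) of 4x^2 - x + 9
= 4 * (-1)^2 - 1 * (-1) + 9
= 4 + 1 + 9
= 14

14


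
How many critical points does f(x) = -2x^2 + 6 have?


Find where f'(x) = 0:
f'(x) = -4x
Set f'(x) = 0:
-4x = 0
x = 0 / (-4) = 0
This is a linear equation in x, so there is exactly one solution.
Number of critical points: 1

1


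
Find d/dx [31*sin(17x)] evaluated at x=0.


Apply the chain rule to differentiate 31*sin(17x):
d/dx [31*sin(17x)]
= 31 * cos(17x) * d/dx(17x)
= 31 * 17 * cos(17x)
= 527 * cos(17x)
Evaluate at x = 0:
= 527 * cos(0)
= 527 * 1
= 527

527


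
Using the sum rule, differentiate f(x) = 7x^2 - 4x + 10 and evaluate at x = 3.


Differentiate term by term using power and sum rules:
f(x) = 7x^2 - 4x + 10
f'(x) = 14x - 4
Substitute x = 3:
f'(3) = 14 * 3 - 4
= 42 - 4
= 38

38


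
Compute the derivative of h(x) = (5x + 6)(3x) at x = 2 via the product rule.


Let u(x) = 5x + 6 and v(x) = 3x
u'(x) = 5
v'(x) = 3
Product rule: h'(x) = u'(x)*v(x) + u(x)*v'(x)
= 5 * (3x) + (5x + 6) * 3
At x = 2:
u(2) = 5 * 2 + 6 = 16
v(2) = 3 * 2 + 0 = 6
h'(2) = 5 * 6 + 16 * 3
= 30 + 48
= 78

78


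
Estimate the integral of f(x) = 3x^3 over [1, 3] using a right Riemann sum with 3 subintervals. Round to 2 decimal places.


Right Riemann sum uses right endpoints of each subinterval.
Interval: [1, 3], n = 3
dx = (3 - 1) / 3 = 2/3
Right endpoints: [5/3, 7/3, 3]
f values: [125/9, 343/9, 81]
Sum = dx * (sum of f values)
= 2/3 * 133
= 266/3 ≈ 88.67

88.67


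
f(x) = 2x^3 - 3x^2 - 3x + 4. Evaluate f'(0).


Differentiate f(x) = 2x^3 - 3x^2 - 3x + 4 term by term:
f'(x) = 6x^2 - 6x - 3
Substitute x = 0:
f'(0) = 6 * 0^2 - 6 * 0 - 3
= 0 + 0 - 3
= -3

-3


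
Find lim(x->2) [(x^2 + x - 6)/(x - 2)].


Direct substitution gives 0/0, so we factor the numerator.
Factor: (x^2 + x - 6) = (x - 2)(x + 3)
Cancel the common factor (x - 2):
(x^2 + x - 6)/(x - 2) = (x + 3)
Now substitute x = 2:
= (2) - (-3) = 5

5


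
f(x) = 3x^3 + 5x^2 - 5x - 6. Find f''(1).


First derivative:
f'(x) = 9x^2 + 10x - 5
Second derivative:
f''(x) = 18x + 10
Substitute x = 1:
f''(1) = 18 * 1 + 10
= 18 + 10
= 28

28


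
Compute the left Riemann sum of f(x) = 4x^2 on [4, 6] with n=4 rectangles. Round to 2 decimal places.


Left Riemann sum uses left endpoints of each subinterval.
Interval: [4, 6], n = 4
dx = (6 - 4) / 4 = 1/2
Left endpoints: [4, 9/2, 5, 11/2]
f values: [64, 81, 100, 121]
Sum = dx * (sum of f values)
= 1/2 * 366
= 183 = 183.00

183.00


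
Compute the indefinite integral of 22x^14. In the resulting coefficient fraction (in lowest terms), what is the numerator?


Apply the power rule for integration:
integral of ax^n dx = a/(n+1) * x^(n+1) + C
integral of 22x^14 dx
= 22/15 * x^15 + C
The coefficient in lowest terms is 22/15, and its numerator is 22

22


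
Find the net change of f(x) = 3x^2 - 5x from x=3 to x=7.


Net change = f(b) - f(a)
f(x) = 3x^2 - 5x
Compute f(7):
f(7) = 3 * 7^2 - 5 * 7 + 0
= 147 - 35 + 0
= 112
Compute f(3):
f(3) = 3 * 3^2 - 5 * 3 + 0
= 27 - 15 + 0
= 12
Net change = 112 - 12 = 100

100


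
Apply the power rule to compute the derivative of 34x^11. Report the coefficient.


We apply the power rule: d/dx [ax^n] = a*n * x^(n-1)
d/dx [34x^11]
= 34 * 11 * x^(11-1)
= 374x^10
The coefficient is 374

374


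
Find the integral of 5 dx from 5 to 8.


The integral of a constant k over [a, b] equals k * (b - a).
integral from 5 to 8 of 5 dx
= 5 * (8 - 5)
= 5 * 3
= 15

15


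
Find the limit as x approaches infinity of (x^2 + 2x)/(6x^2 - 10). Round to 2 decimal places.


For limits at infinity with equal-degree polynomials,
we compare leading coefficients.
Numerator leading term: x^2
Denominator leading term: 6x^2
Divide both by x^2:
lim = (1 + 2/x) / (6 - 10/x^2)
As x -> infinity, the 1/x and 1/x^2 terms vanish:
= 1/6 ≈ 0.17

0.17


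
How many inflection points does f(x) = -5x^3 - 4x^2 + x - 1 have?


Inflection points occur where f''(x) = 0 and concavity changes.
f(x) = -5x^3 - 4x^2 + x - 1
f'(x) = -15x^2 - 8x + 1
f''(x) = -30x - 8
Set f''(x) = 0:
-30x - 8 = 0
x = 8 / (-30) = -4/15
Since f''(x) is linear (degree 1), it changes sign at this point.
Therefore there is exactly 1 inflection point.

1


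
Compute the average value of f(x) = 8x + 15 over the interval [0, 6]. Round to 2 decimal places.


Average value = 1/(b-a) * integral from a to b of f(x) dx
First compute the integral of 8x + 15:
F(x) = 4x^2 + 15x
F(6) = 4 * 36 + 15 * 6 = 234
F(0) = 4 * 0 + 15 * 0 = 0
Integral = 234 - 0 = 234
Average = 234 / (6 - 0) = 234 / 6
= 39 = 39.00

39.00


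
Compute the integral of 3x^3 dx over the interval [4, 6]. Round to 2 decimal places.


Find the antiderivative of 3x^3:
F(x) = 3/4 * x^4
Apply the Fundamental Theorem of Calculus:
F(6) - F(4)
= 3/4 * 6^4 - 3/4 * 4^4
= 3/4 * (1296 - 256)
= 3/4 * 1040
= 780 = 780.00

780.00


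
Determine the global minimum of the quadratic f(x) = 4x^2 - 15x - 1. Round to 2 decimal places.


For a quadratic f(x) = ax^2 + bx + c with a > 0, the minimum is at the vertex.
Vertex x-coordinate: x = -b/(2a)
x = -(-15) / (2 * 4)
x = 15/8
Substitute back to find the minimum value:
f(15/8) = 4 * (15/8)^2 - 15 * (15/8) - 1
= 225/16 - 225/8 - 1
= -241/16 ≈ -15.06

-15.06


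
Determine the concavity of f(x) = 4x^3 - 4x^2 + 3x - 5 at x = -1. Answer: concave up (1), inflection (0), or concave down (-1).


Concavity is determined by the sign of f''(x).
f(x) = 4x^3 - 4x^2 + 3x - 5
f'(x) = 12x^2 - 8x + 3
f''(x) = 24x - 8
f''(-1) = 24 * (-1) - 8
= -24 - 8
= -32
Since f''(-1) < 0, the function is concave down (-1)

-1


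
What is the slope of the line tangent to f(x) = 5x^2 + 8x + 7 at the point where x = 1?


The slope of the tangent line equals f'(x) at the point.
f(x) = 5x^2 + 8x + 7
f'(x) = 10x + 8
At x = 1:
f'(1) = 10 * 1 + 8
= 10 + 8
= 18

18


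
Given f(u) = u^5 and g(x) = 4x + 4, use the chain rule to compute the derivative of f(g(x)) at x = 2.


Using the chain rule: (f(g(x)))' = f'(g(x)) * g'(x)
First, find g(2):
g(2) = 4 * 2 + 4 = 12
Next, f'(u) = 5u^4
And g'(x) = 4
So f'(g(2)) * g'(2)
= 5 * 12^4 * 4
= 5 * 20736 * 4
= 414720

414720


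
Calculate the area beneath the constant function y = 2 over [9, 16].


The area under a constant function y = 2 is a rectangle.
Width = 16 - 9 = 7
Height = 2
Area = width * height
= 7 * 2
= 14

14


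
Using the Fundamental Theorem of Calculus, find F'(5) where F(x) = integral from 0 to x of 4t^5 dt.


By the Fundamental Theorem of Calculus (Part 1):
If F(x) = integral from 0 to x of f(t) dt, then F'(x) = f(x)
Here f(t) = 4t^5
So F'(x) = 4x^5
Evaluate at x = 5:
F'(5) = 4 * 5^5
= 4 * 3125
= 12500

12500


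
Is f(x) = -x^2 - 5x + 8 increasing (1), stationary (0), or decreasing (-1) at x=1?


Compute f'(x) to determine behavior:
f'(x) = -2x - 5
f'(1) = -2 * 1 - 5
= -2 - 5
= -7
Since f'(1) < 0, the function is decreasing (-1)

-1


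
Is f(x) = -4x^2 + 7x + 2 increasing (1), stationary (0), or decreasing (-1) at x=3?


Compute f'(x) to determine behavior:
f'(x) = -8x + 7
f'(3) = -8 * 3 + 7
= -24 + 7
= -17
Since f'(3) < 0, the function is decreasing (-1)

-1


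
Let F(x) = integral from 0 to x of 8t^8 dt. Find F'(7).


By the Fundamental Theorem of Calculus (Part 1):
If F(x) = integral from 0 to x of f(t) dt, then F'(x) = f(x)
Here f(t) = 8t^8
So F'(x) = 8x^8
Evaluate at x = 7:
F'(7) = 8 * 7^8
= 8 * 5764801
= 46118408

46118408


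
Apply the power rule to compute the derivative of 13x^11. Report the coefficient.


We apply the power rule: d/dx [ax^n] = a*n * x^(n-1)
d/dx [13x^11]
= 13 * 11 * x^(11-1)
= 143x^10
The coefficient is 143

143


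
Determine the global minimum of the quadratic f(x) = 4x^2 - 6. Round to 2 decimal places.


For a quadratic f(x) = ax^2 + bx + c with a > 0, the minimum is at the vertex.
Vertex x-coordinate: x = -b/(2a)
x = -(0) / (2 * 4)
x = 0/8 = 0
Substitute back to find the minimum value:
f(0) = 4 * 0^2 + 0 * 0 - 6
= 0 + 0 - 6
= -6 = -6.00

-6.00


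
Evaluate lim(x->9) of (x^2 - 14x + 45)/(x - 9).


Direct substitution gives 0/0, so we factor the numerator.
Factor: (x^2 - 14x + 45) = (x - 9)(x - 5)
Cancel the common factor (x - 9):
(x^2 - 14x + 45)/(x - 9) = (x - 5)
Now substitute x = 9:
= (9) - (5) = 4

4


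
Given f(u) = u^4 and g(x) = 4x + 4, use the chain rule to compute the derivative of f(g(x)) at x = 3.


Using the chain rule: (f(g(x)))' = f'(g(x)) * g'(x)
First, find g(3):
g(3) = 4 * 3 + 4 = 16
Next, f'(u) = 4u^3
And g'(x) = 4
So f'(g(3)) * g'(3)
= 4 * 16^3 * 4
= 4 * 4096 * 4
= 65536

65536


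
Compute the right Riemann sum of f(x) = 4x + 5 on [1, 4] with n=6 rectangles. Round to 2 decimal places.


Right Riemann sum uses right endpoints of each subinterval.
Interval: [1, 4], n = 6
dx = (4 - 1) / 6 = 1/2
Right endpoints: [3/2, 2, 5/2, 3, 7/2, 4]
f values: [11, 13, 15, 17, 19, 21]
Sum = dx * (sum of f values)
= 1/2 * 96
= 48 = 48.00

48.00


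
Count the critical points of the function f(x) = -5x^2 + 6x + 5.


Find where f'(x) = 0:
f'(x) = -10x + 6
Set f'(x) = 0:
-10x + 6 = 0
x = -6 / (-10) = 3/5
This is a linear equation in x, so there is exactly one solution.
Number of critical points: 1

1


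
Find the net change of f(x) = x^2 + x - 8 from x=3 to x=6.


Net change = f(b) - f(a)
f(x) = x^2 + x - 8
Compute f(6):
f(6) = 1 * 6^2 + 1 * 6 - 8
= 36 + 6 - 8
= 34
Compute f(3):
f(3) = 1 * 3^2 + 1 * 3 - 8
= 9 + 3 - 8
= 4
Net change = 34 - 4 = 30

30


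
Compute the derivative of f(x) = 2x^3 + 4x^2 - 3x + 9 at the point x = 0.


Differentiate f(x) = 2x^3 + 4x^2 - 3x + 9 term by term:
f'(x) = 6x^2 + 8x - 3
Substitute x = 0:
f'(0) = 6 * 0^2 + 8 * 0 - 3
= 0 + 0 - 3
= -3

-3


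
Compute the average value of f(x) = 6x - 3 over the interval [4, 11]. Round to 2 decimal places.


Average value = 1/(b-a) * integral from a to b of f(x) dx
First compute the integral of 6x - 3:
F(x) = 3x^2 - 3x
F(11) = 3 * 121 - 3 * 11 = 330
F(4) = 3 * 16 - 3 * 4 = 36
Integral = 330 - 36 = 294
Average = 294 / (11 - 4) = 294 / 7
= 42 = 42.00

42.00


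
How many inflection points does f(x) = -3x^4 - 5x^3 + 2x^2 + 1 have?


Inflection points occur where f''(x) = 0 and concavity changes.
f(x) = -3x^4 - 5x^3 + 2x^2 + 1
f'(x) = -12x^3 - 15x^2 + 4x
f''(x) = -36x^2 - 30x + 4
This is a quadratic in x. Use the discriminant to count real roots.
Discriminant = (-30)^2 - 4 * (-36) * 4
= 900 - (-576)
= 1476
Since discriminant > 0, f''(x) = 0 has 2 distinct real solutions.
A quadratic with two distinct real roots changes sign at each root, so concavity changes at both.
Number of inflection points: 2

2


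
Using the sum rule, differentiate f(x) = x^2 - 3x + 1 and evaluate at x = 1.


Differentiate term by term using power and sum rules:
f(x) = x^2 - 3x + 1
f'(x) = 2x - 3
Substitute x = 1:
f'(1) = 2 * 1 - 3
= 2 - 3
= -1

-1


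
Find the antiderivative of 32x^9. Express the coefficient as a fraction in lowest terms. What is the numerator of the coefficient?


Apply the power rule for integration:
integral of ax^n dx = a/(n+1) * x^(n+1) + C
integral of 32x^9 dx
= 32/10 * x^10 + C
= 16/5 * x^10 + C
The coefficient in lowest terms is 16/5, and its numerator is 16

16


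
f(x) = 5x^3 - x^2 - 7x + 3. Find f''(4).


First derivative:
f'(x) = 15x^2 - 2x - 7
Second derivative:
f''(x) = 30x - 2
Substitute x = 4:
f''(4) = 30 * 4 - 2
= 120 - 2
= 118

118


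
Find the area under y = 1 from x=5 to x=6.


The area under a constant function y = 1 is a rectangle.
Width = 6 - 5 = 1
Height = 1
Area = width * height
= 1 * 1
= 1

1


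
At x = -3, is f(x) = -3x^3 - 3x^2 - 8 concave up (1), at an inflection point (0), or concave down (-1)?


Concavity is determined by the sign of f''(x).
f(x) = -3x^3 - 3x^2 - 8
f'(x) = -9x^2 - 6x
f''(x) = -18x - 6
f''(-3) = -18 * (-3) - 6
= 54 - 6
= 48
Since f''(-3) > 0, the function is concave up (1)

1


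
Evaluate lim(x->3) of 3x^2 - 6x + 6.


Since polynomials are continuous, we use direct substitution.
lim(x->3) of 3x^2 - 6x + 6
= 3 * 3^2 - 6 * 3 + 6
= 27 - 18 + 6
= 15

15


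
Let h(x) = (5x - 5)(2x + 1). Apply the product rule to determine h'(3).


Let u(x) = 5x - 5 and v(x) = 2x + 1
u'(x) = 5
v'(x) = 2
Product rule: h'(x) = u'(x)*v(x) + u(x)*v'(x)
= 5 * (2x + 1) + (5x - 5) * 2
At x = 3:
u(3) = 5 * 3 - 5 = 10
v(3) = 2 * 3 + 1 = 7
h'(3) = 5 * 7 + 10 * 2
= 35 + 20
= 55

55


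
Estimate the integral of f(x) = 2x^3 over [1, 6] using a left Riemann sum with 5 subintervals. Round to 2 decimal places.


Left Riemann sum uses left endpoints of each subinterval.
Interval: [1, 6], n = 5
dx = (6 - 1) / 5 = 1
Left endpoints: [1, 2, 3, 4, 5]
f values: [2, 16, 54, 128, 250]
Sum = dx * (sum of f values)
= 1 * 450
= 450 = 450.00

450.00


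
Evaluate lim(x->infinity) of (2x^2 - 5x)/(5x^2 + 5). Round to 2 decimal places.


For limits at infinity with equal-degree polynomials,
we compare leading coefficients.
Numerator leading term: 2x^2
Denominator leading term: 5x^2
Divide both by x^2:
lim = (2 - 5/x) / (5 + 5/x^2)
As x -> infinity, the 1/x and 1/x^2 terms vanish:
= 2/5 = 0.40

0.40


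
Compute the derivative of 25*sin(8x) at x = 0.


Apply the chain rule to differentiate 25*sin(8x):
d/dx [25*sin(8x)]
= 25 * cos(8x) * d/dx(8x)
= 25 * 8 * cos(8x)
= 200 * cos(8x)
Evaluate at x = 0:
= 200 * cos(0)
= 200 * 1
= 200

200


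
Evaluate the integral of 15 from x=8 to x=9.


The integral of a constant k over [a, b] equals k * (b - a).
integral from 8 to 9 of 15 dx
= 15 * (9 - 8)
= 15 * 1
= 15

15


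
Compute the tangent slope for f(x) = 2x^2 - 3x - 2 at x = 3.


The slope of the tangent line equals f'(x) at the point.
f(x) = 2x^2 - 3x - 2
f'(x) = 4x - 3
At x = 3:
f'(3) = 4 * 3 - 3
= 12 - 3
= 9

9


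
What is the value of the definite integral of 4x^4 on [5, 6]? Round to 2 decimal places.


Find the antiderivative of 4x^4:
F(x) = 4/5 * x^5
Apply the Fundamental Theorem of Calculus:
F(6) - F(5)
= 4/5 * 6^5 - 4/5 * 5^5
= 4/5 * (7776 - 3125)
= 4/5 * 4651
= 18604/5 = 3720.80

3720.80


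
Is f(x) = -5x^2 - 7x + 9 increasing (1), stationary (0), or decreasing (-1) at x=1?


Compute f'(x) to determine behavior:
f'(x) = -10x - 7
f'(1) = -10 * 1 - 7
= -10 - 7
= -17
Since f'(1) < 0, the function is decreasing (-1)

-1


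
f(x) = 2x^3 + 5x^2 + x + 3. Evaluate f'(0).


Differentiate f(x) = 2x^3 + 5x^2 + x + 3 term by term:
f'(x) = 6x^2 + 10x + 1
Substitute x = 0:
f'(0) = 6 * 0^2 + 10 * 0 + 1
= 0 + 0 + 1
= 1

1


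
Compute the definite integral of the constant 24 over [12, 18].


The integral of a constant k over [a, b] equals k * (b - a).
integral from 12 to 18 of 24 dx
= 24 * (18 - 12)
= 24 * 6
= 144

144


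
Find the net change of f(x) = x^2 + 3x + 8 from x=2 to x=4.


Net change = f(b) - f(a)
f(x) = x^2 + 3x + 8
Compute f(4):
f(4) = 1 * 4^2 + 3 * 4 + 8
= 16 + 12 + 8
= 36
Compute f(2):
f(2) = 1 * 2^2 + 3 * 2 + 8
= 4 + 6 + 8
= 18
Net change = 36 - 18 = 18

18


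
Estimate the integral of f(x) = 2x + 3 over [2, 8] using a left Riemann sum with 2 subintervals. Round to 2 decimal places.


Left Riemann sum uses left endpoints of each subinterval.
Interval: [2, 8], n = 2
dx = (8 - 2) / 2 = 3
Left endpoints: [2, 5]
f values: [7, 13]
Sum = dx * (sum of f values)
= 3 * 20
= 60 = 60.00

60.00


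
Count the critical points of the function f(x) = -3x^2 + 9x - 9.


Find where f'(x) = 0:
f'(x) = -6x + 9
Set f'(x) = 0:
-6x + 9 = 0
x = -9 / (-6) = 3/2
This is a linear equation in x, so there is exactly one solution.
Number of critical points: 1

1


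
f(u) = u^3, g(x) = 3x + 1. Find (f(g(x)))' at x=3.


Using the chain rule: (f(g(x)))' = f'(g(x)) * g'(x)
First, find g(3):
g(3) = 3 * 3 + 1 = 10
Next, f'(u) = 3u^2
And g'(x) = 3
So f'(g(3)) * g'(3)
= 3 * 10^2 * 3
= 3 * 100 * 3
= 900

900


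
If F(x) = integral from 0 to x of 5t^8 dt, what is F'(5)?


By the Fundamental Theorem of Calculus (Part 1):
If F(x) = integral from 0 to x of f(t) dt, then F'(x) = f(x)
Here f(t) = 5t^8
So F'(x) = 5x^8
Evaluate at x = 5:
F'(5) = 5 * 5^8
= 5 * 390625
= 1953125

1953125


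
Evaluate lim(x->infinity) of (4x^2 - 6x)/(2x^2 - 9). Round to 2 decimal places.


For limits at infinity with equal-degree polynomials,
we compare leading coefficients.
Numerator leading term: 4x^2
Denominator leading term: 2x^2
Divide both by x^2:
lim = (4 - 6/x) / (2 - 9/x^2)
As x -> infinity, the 1/x and 1/x^2 terms vanish:
= 4/2 = 2 = 2.00

2.00


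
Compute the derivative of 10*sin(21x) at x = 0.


Apply the chain rule to differentiate 10*sin(21x):
d/dx [10*sin(21x)]
= 10 * cos(21x) * d/dx(21x)
= 10 * 21 * cos(21x)
= 210 * cos(21x)
Evaluate at x = 0:
= 210 * cos(0)
= 210 * 1
= 210

210


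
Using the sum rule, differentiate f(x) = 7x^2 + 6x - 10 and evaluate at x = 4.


Differentiate term by term using power and sum rules:
f(x) = 7x^2 + 6x - 10
f'(x) = 14x + 6
Substitute x = 4:
f'(4) = 14 * 4 + 6
= 56 + 6
= 62

62


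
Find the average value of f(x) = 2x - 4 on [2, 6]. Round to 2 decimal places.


Average value = 1/(b-a) * integral from a to b of f(x) dx
First compute the integral of 2x - 4:
F(x) = x^2 - 4x
F(6) = 1 * 36 - 4 * 6 = 12
F(2) = 1 * 4 - 4 * 2 = -4
Integral = 12 - (-4) = 16
Average = 16 / (6 - 2) = 16 / 4
= 4 = 4.00

4.00


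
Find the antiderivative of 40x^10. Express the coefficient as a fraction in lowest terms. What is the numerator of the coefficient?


Apply the power rule for integration:
integral of ax^n dx = a/(n+1) * x^(n+1) + C
integral of 40x^10 dx
= 40/11 * x^11 + C
The coefficient in lowest terms is 40/11, and its numerator is 40

40


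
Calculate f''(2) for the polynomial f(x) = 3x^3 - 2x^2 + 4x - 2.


First derivative:
f'(x) = 9x^2 - 4x + 4
Second derivative:
f''(x) = 18x - 4
Substitute x = 2:
f''(2) = 18 * 2 - 4
= 36 - 4
= 32

32


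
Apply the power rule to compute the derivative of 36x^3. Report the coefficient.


We apply the power rule: d/dx [ax^n] = a*n * x^(n-1)
d/dx [36x^3]
= 36 * 3 * x^(3-1)
= 108x^2
The coefficient is 108

108


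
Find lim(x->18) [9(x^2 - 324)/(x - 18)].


Direct substitution gives 0/0, so we factor the numerator.
Factor: 9(x^2 - 324) = 9 * (x - 18)(x + 18)
Cancel the common factor (x - 18):
9(x^2 - 324)/(x - 18) = 9 * (x + 18)
Now substitute x = 18:
= 9 * (18 + 18) = 324

324


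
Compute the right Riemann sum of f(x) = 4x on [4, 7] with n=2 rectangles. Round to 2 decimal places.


Right Riemann sum uses right endpoints of each subinterval.
Interval: [4, 7], n = 2
dx = (7 - 4) / 2 = 3/2
Right endpoints: [11/2, 7]
f values: [22, 28]
Sum = dx * (sum of f values)
= 3/2 * 50
= 75 = 75.00

75.00


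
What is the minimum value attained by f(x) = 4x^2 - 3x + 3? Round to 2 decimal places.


For a quadratic f(x) = ax^2 + bx + c with a > 0, the minimum is at the vertex.
Vertex x-coordinate: x = -b/(2a)
x = -(-3) / (2 * 4)
x = 3/8
Substitute back to find the minimum value:
f(3/8) = 4 * (3/8)^2 - 3 * (3/8) + 3
= 9/16 - 9/8 + 3
= 39/16 ≈ 2.44

2.44


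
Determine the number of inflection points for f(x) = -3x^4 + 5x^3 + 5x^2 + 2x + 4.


Inflection points occur where f''(x) = 0 and concavity changes.
f(x) = -3x^4 + 5x^3 + 5x^2 + 2x + 4
f'(x) = -12x^3 + 15x^2 + 10x + 2
f''(x) = -36x^2 + 30x + 10
This is a quadratic in x. Use the discriminant to count real roots.
Discriminant = (30)^2 - 4 * (-36) * 10
= 900 - (-1440)
= 2340
Since discriminant > 0, f''(x) = 0 has 2 distinct real solutions.
A quadratic with two distinct real roots changes sign at each root, so concavity changes at both.
Number of inflection points: 2

2


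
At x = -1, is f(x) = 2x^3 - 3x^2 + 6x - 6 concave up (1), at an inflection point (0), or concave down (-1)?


Concavity is determined by the sign of f''(x).
f(x) = 2x^3 - 3x^2 + 6x - 6
f'(x) = 6x^2 - 6x + 6
f''(x) = 12x - 6
f''(-1) = 12 * (-1) - 6
= -12 - 6
= -18
Since f''(-1) < 0, the function is concave down (-1)

-1


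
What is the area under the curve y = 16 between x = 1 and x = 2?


The area under a constant function y = 16 is a rectangle.
Width = 2 - 1 = 1
Height = 16
Area = width * height
= 1 * 16
= 16

16


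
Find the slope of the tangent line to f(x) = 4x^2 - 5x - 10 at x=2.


The slope of the tangent line equals f'(x) at the point.
f(x) = 4x^2 - 5x - 10
f'(x) = 8x - 5
At x = 2:
f'(2) = 8 * 2 - 5
= 16 - 5
= 11

11


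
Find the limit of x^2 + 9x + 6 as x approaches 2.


Since polynomials are continuous, we use direct substitution.
lim(x->2) of x^2 + 9x + 6
= 1 * 2^2 + 9 * 2 + 6
= 4 + 18 + 6
= 28

28


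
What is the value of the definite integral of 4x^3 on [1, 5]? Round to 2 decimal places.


Find the antiderivative of 4x^3:
F(x) = 4/4 * x^4
Apply the Fundamental Theorem of Calculus:
F(5) - F(1)
= 4/4 * 5^4 - 4/4 * 1^4
= 4/4 * (625 - 1)
= 4/4 * 624
= 624 = 624.00

624.00


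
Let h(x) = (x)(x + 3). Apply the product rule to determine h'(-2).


Let u(x) = x and v(x) = x + 3
u'(x) = 1
v'(x) = 1
Product rule: h'(x) = u'(x)*v(x) + u(x)*v'(x)
= 1 * (x + 3) + (x) * 1
At x = -2:
u(-2) = 1 * (-2) + 0 = -2
v(-2) = 1 * (-2) + 3 = 1
h'(-2) = 1 * 1 + (-2) * 1
= 1 - 2
= -1

-1


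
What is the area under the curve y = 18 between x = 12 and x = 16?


The area under a constant function y = 18 is a rectangle.
Width = 16 - 12 = 4
Height = 18
Area = width * height
= 4 * 18
= 72

72


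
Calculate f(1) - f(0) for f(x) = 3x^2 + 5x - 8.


Net change = f(b) - f(a)
f(x) = 3x^2 + 5x - 8
Compute f(1):
f(1) = 3 * 1^2 + 5 * 1 - 8
= 3 + 5 - 8
= 0
Compute f(0):
f(0) = 3 * 0^2 + 5 * 0 - 8
= 0 + 0 - 8
= -8
Net change = 0 - (-8) = 8

8


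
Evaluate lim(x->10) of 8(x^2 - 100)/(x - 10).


Direct substitution gives 0/0, so we factor the numerator.
Factor: 8(x^2 - 100) = 8 * (x - 10)(x + 10)
Cancel the common factor (x - 10):
8(x^2 - 100)/(x - 10) = 8 * (x + 10)
Now substitute x = 10:
= 8 * (10 + 10) = 160

160


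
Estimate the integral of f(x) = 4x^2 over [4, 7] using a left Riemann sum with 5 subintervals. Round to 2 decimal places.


Left Riemann sum uses left endpoints of each subinterval.
Interval: [4, 7], n = 5
dx = (7 - 4) / 5 = 3/5
Left endpoints: [4, 23/5, 26/5, 29/5, 32/5]
f values: [64, 2116/25, 2704/25, 3364/25, 4096/25]
Sum = dx * (sum of f values)
= 3/5 * 2776/5
= 8328/25 = 333.12

333.12


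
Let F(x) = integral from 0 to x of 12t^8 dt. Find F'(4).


By the Fundamental Theorem of Calculus (Part 1):
If F(x) = integral from 0 to x of f(t) dt, then F'(x) = f(x)
Here f(t) = 12t^8
So F'(x) = 12x^8
Evaluate at x = 4:
F'(4) = 12 * 4^8
= 12 * 65536
= 786432

786432


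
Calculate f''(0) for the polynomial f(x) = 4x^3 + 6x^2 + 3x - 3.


First derivative:
f'(x) = 12x^2 + 12x + 3
Second derivative:
f''(x) = 24x + 12
Substitute x = 0:
f''(0) = 24 * 0 + 12
= 0 + 12
= 12

12


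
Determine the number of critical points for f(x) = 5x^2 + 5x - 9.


Find where f'(x) = 0:
f'(x) = 10x + 5
Set f'(x) = 0:
10x + 5 = 0
x = -5 / 10 = -1/2
This is a linear equation in x, so there is exactly one solution.
Number of critical points: 1

1


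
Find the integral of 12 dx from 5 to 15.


The integral of a constant k over [a, b] equals k * (b - a).
integral from 5 to 15 of 12 dx
= 12 * (15 - 5)
= 12 * 10
= 120

120


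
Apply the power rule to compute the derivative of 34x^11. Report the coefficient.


We apply the power rule: d/dx [ax^n] = a*n * x^(n-1)
d/dx [34x^11]
= 34 * 11 * x^(11-1)
= 374x^10
The coefficient is 374

374


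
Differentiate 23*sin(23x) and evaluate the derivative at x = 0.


Apply the chain rule to differentiate 23*sin(23x):
d/dx [23*sin(23x)]
= 23 * cos(23x) * d/dx(23x)
= 23 * 23 * cos(23x)
= 529 * cos(23x)
Evaluate at x = 0:
= 529 * cos(0)
= 529 * 1
= 529

529


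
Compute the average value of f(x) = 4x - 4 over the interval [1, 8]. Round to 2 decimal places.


Average value = 1/(b-a) * integral from a to b of f(x) dx
First compute the integral of 4x - 4:
F(x) = 2x^2 - 4x
F(8) = 2 * 64 - 4 * 8 = 96
F(1) = 2 * 1 - 4 * 1 = -2
Integral = 96 - (-2) = 98
Average = 98 / (8 - 1) = 98 / 7
= 14 = 14.00

14.00


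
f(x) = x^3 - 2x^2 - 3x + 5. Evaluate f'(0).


Differentiate f(x) = x^3 - 2x^2 - 3x + 5 term by term:
f'(x) = 3x^2 - 4x - 3
Substitute x = 0:
f'(0) = 3 * 0^2 - 4 * 0 - 3
= 0 + 0 - 3
= -3

-3


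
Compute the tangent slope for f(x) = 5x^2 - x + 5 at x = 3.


The slope of the tangent line equals f'(x) at the point.
f(x) = 5x^2 - x + 5
f'(x) = 10x - 1
At x = 3:
f'(3) = 10 * 3 - 1
= 30 - 1
= 29

29


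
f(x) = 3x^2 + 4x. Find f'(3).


Differentiate term by term using power and sum rules:
f(x) = 3x^2 + 4x
f'(x) = 6x + 4
Substitute x = 3:
f'(3) = 6 * 3 + 4
= 18 + 4
= 22

22


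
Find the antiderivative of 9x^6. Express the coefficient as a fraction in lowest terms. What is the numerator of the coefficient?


Apply the power rule for integration:
integral of ax^n dx = a/(n+1) * x^(n+1) + C
integral of 9x^6 dx
= 9/7 * x^7 + C
The coefficient in lowest terms is 9/7, and its numerator is 9

9


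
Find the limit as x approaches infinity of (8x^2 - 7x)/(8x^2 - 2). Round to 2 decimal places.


For limits at infinity with equal-degree polynomials,
we compare leading coefficients.
Numerator leading term: 8x^2
Denominator leading term: 8x^2
Divide both by x^2:
lim = (8 - 7/x) / (8 - 2/x^2)
As x -> infinity, the 1/x and 1/x^2 terms vanish:
= 8/8 = 1 = 1.00

1.00


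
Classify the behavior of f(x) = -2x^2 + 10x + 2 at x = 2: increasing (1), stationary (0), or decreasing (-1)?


Compute f'(x) to determine behavior:
f'(x) = -4x + 10
f'(2) = -4 * 2 + 10
= -8 + 10
= 2
Since f'(2) > 0, the function is increasing (1)

1


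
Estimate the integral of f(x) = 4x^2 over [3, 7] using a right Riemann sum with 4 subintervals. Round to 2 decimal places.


Right Riemann sum uses right endpoints of each subinterval.
Interval: [3, 7], n = 4
dx = (7 - 3) / 4 = 1
Right endpoints: [4, 5, 6, 7]
f values: [64, 100, 144, 196]
Sum = dx * (sum of f values)
= 1 * 504
= 504 = 504.00

504.00


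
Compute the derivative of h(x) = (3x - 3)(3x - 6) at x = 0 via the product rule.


Let u(x) = 3x - 3 and v(x) = 3x - 6
u'(x) = 3
v'(x) = 3
Product rule: h'(x) = u'(x)*v(x) + u(x)*v'(x)
= 3 * (3x - 6) + (3x - 3) * 3
At x = 0:
u(0) = 3 * 0 - 3 = -3
v(0) = 3 * 0 - 6 = -6
h'(0) = 3 * (-6) + (-3) * 3
= -18 - 9
= -27

-27


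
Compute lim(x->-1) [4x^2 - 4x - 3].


Since polynomials are continuous, we use direct substitution.
lim(x->-1) of 4x^2 - 4x - 3
= 4 * (-1)^2 - 4 * (-1) - 3
= 4 + 4 - 3
= 5

5


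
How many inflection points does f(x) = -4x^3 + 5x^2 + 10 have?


Inflection points occur where f''(x) = 0 and concavity changes.
f(x) = -4x^3 + 5x^2 + 10
f'(x) = -12x^2 + 10x
f''(x) = -24x + 10
Set f''(x) = 0:
-24x + 10 = 0
x = -10 / (-24) = 5/12
Since f''(x) is linear (degree 1), it changes sign at this point.
Therefore there is exactly 1 inflection point.

1


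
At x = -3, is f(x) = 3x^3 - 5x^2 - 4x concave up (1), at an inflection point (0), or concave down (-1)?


Concavity is determined by the sign of f''(x).
f(x) = 3x^3 - 5x^2 - 4x
f'(x) = 9x^2 - 10x - 4
f''(x) = 18x - 10
f''(-3) = 18 * (-3) - 10
= -54 - 10
= -64
Since f''(-3) < 0, the function is concave down (-1)

-1


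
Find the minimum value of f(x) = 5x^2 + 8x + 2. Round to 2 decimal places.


For a quadratic f(x) = ax^2 + bx + c with a > 0, the minimum is at the vertex.
Vertex x-coordinate: x = -b/(2a)
x = -(8) / (2 * 5)
x = -8/10 = -4/5
Substitute back to find the minimum value:
f(-4/5) = 5 * (-4/5)^2 + 8 * (-4/5) + 2
= 16/5 - 32/5 + 2
= -6/5 = -1.20

-1.20


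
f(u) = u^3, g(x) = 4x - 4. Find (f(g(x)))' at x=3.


Using the chain rule: (f(g(x)))' = f'(g(x)) * g'(x)
First, find g(3):
g(3) = 4 * 3 - 4 = 8
Next, f'(u) = 3u^2
And g'(x) = 4
So f'(g(3)) * g'(3)
= 3 * 8^2 * 4
= 3 * 64 * 4
= 768

768


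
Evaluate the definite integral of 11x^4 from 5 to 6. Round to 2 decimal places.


Find the antiderivative of 11x^4:
F(x) = 11/5 * x^5
Apply the Fundamental Theorem of Calculus:
F(6) - F(5)
= 11/5 * 6^5 - 11/5 * 5^5
= 11/5 * (7776 - 3125)
= 11/5 * 4651
= 51161/5 = 10232.20

10232.20


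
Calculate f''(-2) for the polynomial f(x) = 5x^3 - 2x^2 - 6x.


First derivative:
f'(x) = 15x^2 - 4x - 6
Second derivative:
f''(x) = 30x - 4
Substitute x = -2:
f''(-2) = 30 * (-2) - 4
= -60 - 4
= -64

-64


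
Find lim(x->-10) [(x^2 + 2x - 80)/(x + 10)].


Direct substitution gives 0/0, so we factor the numerator.
Factor: (x^2 + 2x - 80) = (x + 10)(x - 8)
Cancel the common factor (x + 10):
(x^2 + 2x - 80)/(x + 10) = (x - 8)
Now substitute x = -10:
= (-10) - (8) = -18

-18


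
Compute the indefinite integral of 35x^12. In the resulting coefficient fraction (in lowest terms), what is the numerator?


Apply the power rule for integration:
integral of ax^n dx = a/(n+1) * x^(n+1) + C
integral of 35x^12 dx
= 35/13 * x^13 + C
The coefficient in lowest terms is 35/13, and its numerator is 35

35


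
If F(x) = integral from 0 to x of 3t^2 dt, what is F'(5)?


By the Fundamental Theorem of Calculus (Part 1):
If F(x) = integral from 0 to x of f(t) dt, then F'(x) = f(x)
Here f(t) = 3t^2
So F'(x) = 3x^2
Evaluate at x = 5:
F'(5) = 3 * 5^2
= 3 * 25
= 75

75


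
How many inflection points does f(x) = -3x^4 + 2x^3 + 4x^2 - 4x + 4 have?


Inflection points occur where f''(x) = 0 and concavity changes.
f(x) = -3x^4 + 2x^3 + 4x^2 - 4x + 4
f'(x) = -12x^3 + 6x^2 + 8x - 4
f''(x) = -36x^2 + 12x + 8
This is a quadratic in x. Use the discriminant to count real roots.
Discriminant = (12)^2 - 4 * (-36) * 8
= 144 - (-1152)
= 1296
Since discriminant > 0, f''(x) = 0 has 2 distinct real solutions.
A quadratic with two distinct real roots changes sign at each root, so concavity changes at both.
Number of inflection points: 2

2


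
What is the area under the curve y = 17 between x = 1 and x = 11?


The area under a constant function y = 17 is a rectangle.
Width = 11 - 1 = 10
Height = 17
Area = width * height
= 10 * 17
= 170

170


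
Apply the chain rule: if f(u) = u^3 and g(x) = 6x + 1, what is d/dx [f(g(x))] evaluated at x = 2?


Using the chain rule: (f(g(x)))' = f'(g(x)) * g'(x)
First, find g(2):
g(2) = 6 * 2 + 1 = 13
Next, f'(u) = 3u^2
And g'(x) = 6
So f'(g(2)) * g'(2)
= 3 * 13^2 * 6
= 3 * 169 * 6
= 3042

3042


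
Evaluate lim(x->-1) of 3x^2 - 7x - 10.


Since polynomials are continuous, we use direct substitution.
lim(x->-1) of 3x^2 - 7x - 10
= 3 * (-1)^2 - 7 * (-1) - 10
= 3 + 7 - 10
= 0

0


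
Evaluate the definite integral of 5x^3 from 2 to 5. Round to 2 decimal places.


Find the antiderivative of 5x^3:
F(x) = 5/4 * x^4
Apply the Fundamental Theorem of Calculus:
F(5) - F(2)
= 5/4 * 5^4 - 5/4 * 2^4
= 5/4 * (625 - 16)
= 5/4 * 609
= 3045/4 = 761.25

761.25


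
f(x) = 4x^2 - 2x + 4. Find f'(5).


Differentiate term by term using power and sum rules:
f(x) = 4x^2 - 2x + 4
f'(x) = 8x - 2
Substitute x = 5:
f'(5) = 8 * 5 - 2
= 40 - 2
= 38

38


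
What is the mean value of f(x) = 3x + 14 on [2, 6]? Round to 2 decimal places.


Average value = 1/(b-a) * integral from a to b of f(x) dx
First compute the integral of 3x + 14:
F(x) = (3/2)x^2 + 14x
F(6) = 3/2 * 36 + 14 * 6 = 138
F(2) = 3/2 * 4 + 14 * 2 = 34
Integral = 138 - 34 = 104
Average = 104 / (6 - 2) = 104 / 4
= 26 = 26.00

26.00


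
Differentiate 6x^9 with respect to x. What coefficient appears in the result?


We apply the power rule: d/dx [ax^n] = a*n * x^(n-1)
d/dx [6x^9]
= 6 * 9 * x^(9-1)
= 54x^8
The coefficient is 54

54


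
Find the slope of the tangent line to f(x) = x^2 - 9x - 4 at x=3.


The slope of the tangent line equals f'(x) at the point.
f(x) = x^2 - 9x - 4
f'(x) = 2x - 9
At x = 3:
f'(3) = 2 * 3 - 9
= 6 - 9
= -3

-3


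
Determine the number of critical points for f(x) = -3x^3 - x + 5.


Find where f'(x) = 0:
f(x) = -3x^3 - x + 5
f'(x) = -9x^2 - 1
This is a quadratic in x. Use the discriminant to count real roots.
Discriminant = (0)^2 - 4 * (-9) * (-1)
= 0 - 36
= -36
Since discriminant < 0, f'(x) = 0 has no real solutions.
Number of critical points: 0

0


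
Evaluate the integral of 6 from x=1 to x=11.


The integral of a constant k over [a, b] equals k * (b - a).
integral from 1 to 11 of 6 dx
= 6 * (11 - 1)
= 6 * 10
= 60

60


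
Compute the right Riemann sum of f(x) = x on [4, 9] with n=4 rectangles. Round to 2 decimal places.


Right Riemann sum uses right endpoints of each subinterval.
Interval: [4, 9], n = 4
dx = (9 - 4) / 4 = 5/4
Right endpoints: [21/4, 13/2, 31/4, 9]
f values: [21/4, 13/2, 31/4, 9]
Sum = dx * (sum of f values)
= 5/4 * 57/2
= 285/8 ≈ 35.63

35.63


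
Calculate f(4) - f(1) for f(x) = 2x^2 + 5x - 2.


Net change = f(b) - f(a)
f(x) = 2x^2 + 5x - 2
Compute f(4):
f(4) = 2 * 4^2 + 5 * 4 - 2
= 32 + 20 - 2
= 50
Compute f(1):
f(1) = 2 * 1^2 + 5 * 1 - 2
= 2 + 5 - 2
= 5
Net change = 50 - 5 = 45

45


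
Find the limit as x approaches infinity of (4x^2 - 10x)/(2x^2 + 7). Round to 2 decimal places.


For limits at infinity with equal-degree polynomials,
we compare leading coefficients.
Numerator leading term: 4x^2
Denominator leading term: 2x^2
Divide both by x^2:
lim = (4 - 10/x) / (2 + 7/x^2)
As x -> infinity, the 1/x and 1/x^2 terms vanish:
= 4/2 = 2 = 2.00

2.00


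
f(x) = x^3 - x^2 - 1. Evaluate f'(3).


Differentiate f(x) = x^3 - x^2 - 1 term by term:
f'(x) = 3x^2 - 2x
Substitute x = 3:
f'(3) = 3 * 3^2 - 2 * 3 + 0
= 27 - 6 + 0
= 21

21


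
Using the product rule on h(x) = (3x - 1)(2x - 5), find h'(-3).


Let u(x) = 3x - 1 and v(x) = 2x - 5
u'(x) = 3
v'(x) = 2
Product rule: h'(x) = u'(x)*v(x) + u(x)*v'(x)
= 3 * (2x - 5) + (3x - 1) * 2
At x = -3:
u(-3) = 3 * (-3) - 1 = -10
v(-3) = 2 * (-3) - 5 = -11
h'(-3) = 3 * (-11) + (-10) * 2
= -33 - 20
= -53

-53


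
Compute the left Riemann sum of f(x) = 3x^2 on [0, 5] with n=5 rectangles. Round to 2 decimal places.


Left Riemann sum uses left endpoints of each subinterval.
Interval: [0, 5], n = 5
dx = (5 - 0) / 5 = 1
Left endpoints: [0, 1, 2, 3, 4]
f values: [0, 3, 12, 27, 48]
Sum = dx * (sum of f values)
= 1 * 90
= 90 = 90.00

90.00


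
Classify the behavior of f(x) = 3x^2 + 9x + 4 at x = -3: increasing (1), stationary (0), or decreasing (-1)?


Compute f'(x) to determine behavior:
f'(x) = 6x + 9
f'(-3) = 6 * (-3) + 9
= -18 + 9
= -9
Since f'(-3) < 0, the function is decreasing (-1)

-1


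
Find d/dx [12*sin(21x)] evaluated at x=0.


Apply the chain rule to differentiate 12*sin(21x):
d/dx [12*sin(21x)]
= 12 * cos(21x) * d/dx(21x)
= 12 * 21 * cos(21x)
= 252 * cos(21x)
Evaluate at x = 0:
= 252 * cos(0)
= 252 * 1
= 252

252


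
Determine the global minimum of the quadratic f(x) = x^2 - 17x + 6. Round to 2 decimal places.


For a quadratic f(x) = ax^2 + bx + c with a > 0, the minimum is at the vertex.
Vertex x-coordinate: x = -b/(2a)
x = -(-17) / (2 * 1)
x = 17/2
Substitute back to find the minimum value:
f(17/2) = 1 * (17/2)^2 - 17 * (17/2) + 6
= 289/4 - 289/2 + 6
= -265/4 = -66.25

-66.25


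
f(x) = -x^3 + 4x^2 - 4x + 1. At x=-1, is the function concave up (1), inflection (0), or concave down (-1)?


Concavity is determined by the sign of f''(x).
f(x) = -x^3 + 4x^2 - 4x + 1
f'(x) = -3x^2 + 8x - 4
f''(x) = -6x + 8
f''(-1) = -6 * (-1) + 8
= 6 + 8
= 14
Since f''(-1) > 0, the function is concave up (1)

1


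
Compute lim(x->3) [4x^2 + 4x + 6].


Since polynomials are continuous, we use direct substitution.
lim(x->3) of 4x^2 + 4x + 6
= 4 * 3^2 + 4 * 3 + 6
= 36 + 12 + 6
= 54

54


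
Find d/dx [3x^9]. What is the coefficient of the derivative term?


We apply the power rule: d/dx [ax^n] = a*n * x^(n-1)
d/dx [3x^9]
= 3 * 9 * x^(9-1)
= 27x^8
The coefficient is 27

27


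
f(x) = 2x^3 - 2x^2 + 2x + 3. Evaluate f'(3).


Differentiate f(x) = 2x^3 - 2x^2 + 2x + 3 term by term:
f'(x) = 6x^2 - 4x + 2
Substitute x = 3:
f'(3) = 6 * 3^2 - 4 * 3 + 2
= 54 - 12 + 2
= 44

44


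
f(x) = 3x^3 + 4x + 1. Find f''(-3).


First derivative:
f'(x) = 9x^2 + 4
Second derivative:
f''(x) = 18x
Substitute x = -3:
f''(-3) = 18 * (-3) + 0
= -54 + 0
= -54

-54


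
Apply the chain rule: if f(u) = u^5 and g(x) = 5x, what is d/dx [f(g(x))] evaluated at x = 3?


Using the chain rule: (f(g(x)))' = f'(g(x)) * g'(x)
First, find g(3):
g(3) = 5 * 3 + 0 = 15
Next, f'(u) = 5u^4
And g'(x) = 5
So f'(g(3)) * g'(3)
= 5 * 15^4 * 5
= 5 * 50625 * 5
= 1265625

1265625


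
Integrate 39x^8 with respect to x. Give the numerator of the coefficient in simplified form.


Apply the power rule for integration:
integral of ax^n dx = a/(n+1) * x^(n+1) + C
integral of 39x^8 dx
= 39/9 * x^9 + C
= 13/3 * x^9 + C
The coefficient in lowest terms is 13/3, and its numerator is 13

13


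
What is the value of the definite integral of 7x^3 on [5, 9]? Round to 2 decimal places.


Find the antiderivative of 7x^3:
F(x) = 7/4 * x^4
Apply the Fundamental Theorem of Calculus:
F(9) - F(5)
= 7/4 * 9^4 - 7/4 * 5^4
= 7/4 * (6561 - 625)
= 7/4 * 5936
= 10388 = 10388.00

10388.00


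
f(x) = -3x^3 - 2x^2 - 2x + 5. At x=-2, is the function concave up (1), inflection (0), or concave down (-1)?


Concavity is determined by the sign of f''(x).
f(x) = -3x^3 - 2x^2 - 2x + 5
f'(x) = -9x^2 - 4x - 2
f''(x) = -18x - 4
f''(-2) = -18 * (-2) - 4
= 36 - 4
= 32
Since f''(-2) > 0, the function is concave up (1)

1


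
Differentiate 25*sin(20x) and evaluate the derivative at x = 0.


Apply the chain rule to differentiate 25*sin(20x):
d/dx [25*sin(20x)]
= 25 * cos(20x) * d/dx(20x)
= 25 * 20 * cos(20x)
= 500 * cos(20x)
Evaluate at x = 0:
= 500 * cos(0)
= 500 * 1
= 500

500


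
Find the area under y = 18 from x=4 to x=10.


The area under a constant function y = 18 is a rectangle.
Width = 10 - 4 = 6
Height = 18
Area = width * height
= 6 * 18
= 108

108


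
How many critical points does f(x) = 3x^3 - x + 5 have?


Find where f'(x) = 0:
f(x) = 3x^3 - x + 5
f'(x) = 9x^2 - 1
This is a quadratic in x. Use the discriminant to count real roots.
Discriminant = (0)^2 - 4 * 9 * (-1)
= 0 - (-36)
= 36
Since discriminant > 0, f'(x) = 0 has 2 real solutions.
Number of critical points: 2

2


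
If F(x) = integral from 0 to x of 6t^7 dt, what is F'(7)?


By the Fundamental Theorem of Calculus (Part 1):
If F(x) = integral from 0 to x of f(t) dt, then F'(x) = f(x)
Here f(t) = 6t^7
So F'(x) = 6x^7
Evaluate at x = 7:
F'(7) = 6 * 7^7
= 6 * 823543
= 4941258

4941258


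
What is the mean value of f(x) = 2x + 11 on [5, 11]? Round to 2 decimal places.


Average value = 1/(b-a) * integral from a to b of f(x) dx
First compute the integral of 2x + 11:
F(x) = x^2 + 11x
F(11) = 1 * 121 + 11 * 11 = 242
F(5) = 1 * 25 + 11 * 5 = 80
Integral = 242 - 80 = 162
Average = 162 / (11 - 5) = 162 / 6
= 27 = 27.00

27.00


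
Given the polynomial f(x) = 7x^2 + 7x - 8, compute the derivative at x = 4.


Differentiate term by term using power and sum rules:
f(x) = 7x^2 + 7x - 8
f'(x) = 14x + 7
Substitute x = 4:
f'(4) = 14 * 4 + 7
= 56 + 7
= 63

63


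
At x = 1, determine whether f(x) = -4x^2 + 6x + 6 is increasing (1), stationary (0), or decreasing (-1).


Compute f'(x) to determine behavior:
f'(x) = -8x + 6
f'(1) = -8 * 1 + 6
= -8 + 6
= -2
Since f'(1) < 0, the function is decreasing (-1)

-1


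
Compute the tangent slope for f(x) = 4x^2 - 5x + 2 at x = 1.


The slope of the tangent line equals f'(x) at the point.
f(x) = 4x^2 - 5x + 2
f'(x) = 8x - 5
At x = 1:
f'(1) = 8 * 1 - 5
= 8 - 5
= 3

3


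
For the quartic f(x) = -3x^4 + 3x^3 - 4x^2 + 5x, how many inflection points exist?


Inflection points occur where f''(x) = 0 and concavity changes.
f(x) = -3x^4 + 3x^3 - 4x^2 + 5x
f'(x) = -12x^3 + 9x^2 - 8x + 5
f''(x) = -36x^2 + 18x - 8
This is a quadratic in x. Use the discriminant to count real roots.
Discriminant = (18)^2 - 4 * (-36) * (-8)
= 324 - 1152
= -828
Since discriminant < 0, f''(x) = 0 has no real solutions.
Number of inflection points: 0

0
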